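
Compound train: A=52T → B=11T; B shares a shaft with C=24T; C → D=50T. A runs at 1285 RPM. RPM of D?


Stage 1: RPM_B = RPM_A × t_A/t_B = 1285 × 52/11 = 66820/11 ≈ 6074.55
B and C share a shaft → RPM_C = RPM_B
Stage 2: RPM_D = RPM_C × t_C/t_D = RPM_A × (t_A×t_C)/(t_B×t_D)
Overall ratio = (52×24)/(11×50) = 1248/550
RPM_D = 1285 × 1248/550 = 1603680/550
≈ 2915.78 RPM

2915.78 RPM


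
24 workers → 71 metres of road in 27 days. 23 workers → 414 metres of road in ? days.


Days ∝ work / workers, so d₂ = d₁ × (m₁/m₂) × (w₂/w₁)
Workers factor (inverse): 24/23 ≈ 1.0435
Work factor (direct): 414/71 ≈ 5.8310
d₂ = 27 × 24/23 × 414/71 = (27 × 24 × 414) / (23 × 71) = 268272/1633
≈ 164.28 days

164.28 days


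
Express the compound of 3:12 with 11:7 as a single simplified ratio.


Compound ratio = (3×11) : (12×7)
= 33:84
GCD = 3
= 11:28

11:28


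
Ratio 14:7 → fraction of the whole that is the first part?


Total parts = 14 + 7 = 21
First part: 14/21 = 2/3
= 2/3

2/3


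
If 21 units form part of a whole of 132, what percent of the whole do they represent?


Percentage = (part / whole) × 100
= (21 / 132) × 100
≈ 15.91%

15.91%


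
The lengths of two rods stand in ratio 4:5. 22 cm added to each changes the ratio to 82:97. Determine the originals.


Let A = 4k, B = 5k.
(4k + 22) / (5k + 22) = 82/97
Cross-multiply: 97(4k + 22) = 82(5k + 22)
388k + 2134 = 410k + 1804
388k - 410k = 1804 - 2134
-22k = -330
k = -330/-22 = 15
A = 4×15 = 60, B = 5×15 = 75
= A = 60, B = 75

A = 60, B = 75


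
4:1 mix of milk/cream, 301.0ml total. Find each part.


Total parts = 4 + 1 = 5
milk: 301.0 × 4/5 = 240.8ml
cream: 301.0 × 1/5 = 60.2ml
= 240.8ml and 60.2ml

240.8ml and 60.2ml


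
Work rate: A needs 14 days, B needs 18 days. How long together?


Rate of A = 1/14 per day
Rate of B = 1/18 per day
Combined rate = 1/14 + 1/18 = 32/252 ≈ 0.1270 per day
Days = 1 / combined rate = 252/32
≈ 7.88 days

7.88 days


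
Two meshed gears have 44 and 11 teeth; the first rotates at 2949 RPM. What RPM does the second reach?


Gear ratio = 44:11 = 4:1
RPM_B = RPM_A × (teeth_A / teeth_B)
= 2949 × (44/11)
= 11796.0 RPM

11796.0 RPM


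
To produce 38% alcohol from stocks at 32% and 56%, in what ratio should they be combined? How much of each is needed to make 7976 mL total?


Let x parts of 32% mix with y parts of 56%.
32x + 56y = 38(x + y)
32x + 56y = 38x + 38y
x(32 - 38) = y(38 - 56)
x/y = (56 - 38)/(38 - 32) = 18/6
Simplify: 3:1
Total parts = 4; one part = 7976/4 = 1994.00 mL
32% solution: 3×1994.00 = 5982.00 mL
56% solution: 1×1994.00 = 1994.00 mL
= ratio 3:1; 5982.00 mL and 1994.00 mL

ratio 3:1; 5982.00 mL and 1994.00 mL


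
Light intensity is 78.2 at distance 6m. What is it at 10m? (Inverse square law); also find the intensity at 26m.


I₁d₁² = I₂d₂²
I at 10m = 78.2 × (6/10)² = 78.2 × 36/100 = 2815.2/100 = 28.1520
I at 26m = 78.2 × (6/26)² = 78.2 × 36/676 = 2815.2/676 ≈ 4.1645
= 28.1520 and 4.1645

28.1520 and 4.1645


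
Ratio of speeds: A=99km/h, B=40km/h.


Ratio = 99:40
GCD = 1
Simplified = 99:40
Time ratio (same distance) = 40:99
Speed ratio = 99:40

99:40


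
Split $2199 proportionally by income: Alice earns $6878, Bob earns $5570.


Total income = 6878 + 5570 = $12448
Alice: $2199 × 6878/12448 = $1215.03
Bob: $2199 × 5570/12448 = $983.97
= Alice: $1215.03, Bob: $983.97

Alice: $1215.03, Bob: $983.97


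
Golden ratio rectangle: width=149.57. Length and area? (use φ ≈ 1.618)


φ = (1 + √5) / 2 ≈ 1.618
Length = width × φ = 149.57 × 1.618 = 242.00426
≈ 242.00
Area = width × length = 149.57 × 242.00426 = 36196.5771682 ≈ 36196.58
= Length: 242.00, Area: 36196.58

Length: 242.00, Area: 36196.58


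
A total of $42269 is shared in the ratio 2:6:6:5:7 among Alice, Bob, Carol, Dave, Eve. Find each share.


Total parts = 2 + 6 + 6 + 5 + 7 = 26
Alice: 42269 × 2/26 = 3251.46
Bob: 42269 × 6/26 = 9754.38
Carol: 42269 × 6/26 = 9754.38
Dave: 42269 × 5/26 = 8128.65
Eve: 42269 × 7/26 = 11380.12
= Alice: $3251.46, Bob: $9754.38, Carol: $9754.38, Dave: $8128.65, Eve: $11380.12

Alice: $3251.46, Bob: $9754.38, Carol: $9754.38, Dave: $8128.65, Eve: $11380.12


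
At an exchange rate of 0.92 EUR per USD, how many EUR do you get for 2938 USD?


Amount × rate = 2938 × 0.92
= 2702.96 EUR

2702.96 EUR


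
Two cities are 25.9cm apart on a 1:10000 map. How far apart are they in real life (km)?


Real distance = map distance × scale
= 25.9cm × 10000
= 259000 cm = 2590.0 m
= 2.590 km

2.590 km


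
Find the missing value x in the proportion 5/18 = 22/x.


Cross multiply: 5 × x = 18 × 22
5x = 396
x = 396 / 5
= 79.20

79.20


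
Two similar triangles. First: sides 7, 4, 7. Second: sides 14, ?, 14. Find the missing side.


Scale factor = 14/7 = 2
Missing side = 4 × 2
= 8.0

8.0


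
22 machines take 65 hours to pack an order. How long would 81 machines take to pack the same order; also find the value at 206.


Inverse proportion: x × y = constant
k = 22 × 65 = 1430
At x=81: k/81 = 17.65
At x=206: k/206 = 6.94
= 17.65 and 6.94

17.65 and 6.94


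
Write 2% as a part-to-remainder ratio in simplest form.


2% means 2 parts out of 100; remainder = 98
Part : remainder = 2:98
GCD = 2
= 1:49

1:49


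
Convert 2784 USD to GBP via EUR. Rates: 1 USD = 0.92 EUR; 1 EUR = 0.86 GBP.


Step 1: 2784 USD × 0.92 = 2561.28 EUR
Step 2: 2561.28 EUR × 0.86 = 2202.70 GBP
Implied rate USD→GBP = 0.92 × 0.86 = 0.7912
= 2202.70 GBP

2202.70 GBP


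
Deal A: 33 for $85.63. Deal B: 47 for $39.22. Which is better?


Deal A: $85.63/33 = $2.5948/unit
Deal B: $39.22/47 = $0.8345/unit
B is cheaper per unit
= Deal B

Deal B


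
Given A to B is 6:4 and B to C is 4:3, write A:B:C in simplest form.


Match B: multiply A:B by 4 → 24:16
Multiply B:C by 4 → 16:12
Combined: 24:16:12
GCD = 4
= 6:4:3

6:4:3


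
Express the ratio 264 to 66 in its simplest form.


GCD(264, 66) = 66
264/66 : 66/66
= 4:1

4:1


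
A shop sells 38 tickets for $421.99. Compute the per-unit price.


Unit rate = total / quantity
= 421.99 / 38
= $11.11 per unit

$11.11 per unit


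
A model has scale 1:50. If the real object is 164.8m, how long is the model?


Model size = real / scale
= 164.8 / 50
= 3.2960 m

3.2960 m


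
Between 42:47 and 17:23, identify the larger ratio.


42/47 = 0.8936
17/23 = 0.7391
0.8936 > 0.7391, so 42:47 is greater
= 42:47

42:47


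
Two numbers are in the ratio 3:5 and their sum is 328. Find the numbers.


Let A = 3k, B = 5k.
3k + 5k = 328
8k = 328 → k = 328/8 = 41
A = 3×41 = 123, B = 5×41 = 205
= A = 123, B = 205

A = 123, B = 205


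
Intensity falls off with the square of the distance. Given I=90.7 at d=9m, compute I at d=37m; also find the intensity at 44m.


I₁d₁² = I₂d₂²
I at 37m = 90.7 × (9/37)² = 90.7 × 81/1369 = 7346.7/1369 ≈ 5.3665
I at 44m = 90.7 × (9/44)² = 90.7 × 81/1936 = 7346.7/1936 ≈ 3.7948
= 5.3665 and 3.7948

5.3665 and 3.7948


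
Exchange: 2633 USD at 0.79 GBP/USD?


Amount × rate = 2633 × 0.79
= 2080.07 GBP

2080.07 GBP


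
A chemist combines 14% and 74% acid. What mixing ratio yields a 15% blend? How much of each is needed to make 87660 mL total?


Let x parts of 14% mix with y parts of 74%.
14x + 74y = 15(x + y)
14x + 74y = 15x + 15y
x(14 - 15) = y(15 - 74)
x/y = (74 - 15)/(15 - 14) = 59/1
Simplify: 59:1
Total parts = 60; one part = 87660/60 = 1461.00 mL
14% solution: 59×1461.00 = 86199.00 mL
74% solution: 1×1461.00 = 1461.00 mL
= ratio 59:1; 86199.00 mL and 1461.00 mL

ratio 59:1; 86199.00 mL and 1461.00 mL


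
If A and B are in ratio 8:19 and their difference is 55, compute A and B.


Let A = 8k, B = 19k.
19k - 8k = 55
11k = 55 → k = 55/11 = 5
A = 8×5 = 40, B = 19×5 = 95
= A = 40, B = 95

A = 40, B = 95


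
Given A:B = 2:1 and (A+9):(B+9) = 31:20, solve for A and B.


Let A = 2k, B = 1k.
(2k + 9) / (1k + 9) = 31/20
Cross-multiply: 20(2k + 9) = 31(1k + 9)
40k + 180 = 31k + 279
40k - 31k = 279 - 180
9k = 99
k = 99/9 = 11
A = 2×11 = 22, B = 1×11 = 11
= A = 22, B = 11

A = 22, B = 11


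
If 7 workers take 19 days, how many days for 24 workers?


Inverse proportion: x × y = constant
k = 7 × 19 = 133
y₂ = k / 24 = 133 / 24
= 5.54

5.54


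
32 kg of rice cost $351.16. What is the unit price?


Unit rate = total / quantity
= 351.16 / 32
= $10.97 per unit

$10.97 per unit


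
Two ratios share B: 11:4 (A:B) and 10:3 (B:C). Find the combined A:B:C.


Match B: multiply A:B by 10 → 110:40
Multiply B:C by 4 → 40:12
Combined: 110:40:12
GCD = 2
= 55:20:6

55:20:6


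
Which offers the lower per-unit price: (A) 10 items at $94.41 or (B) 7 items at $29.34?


Deal A: $94.41/10 = $9.4410/unit
Deal B: $29.34/7 = $4.1914/unit
B is cheaper per unit
= Deal B

Deal B


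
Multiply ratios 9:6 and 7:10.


Compound ratio = (9×7) : (6×10)
= 63:60
GCD = 3
= 21:20

21:20


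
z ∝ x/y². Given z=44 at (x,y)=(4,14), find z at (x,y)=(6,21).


z = k·x/y²
Solve for k using the known point: k = z·y²/x = 44×196/4 = 8624/4 = 2156.0000
Now evaluate at x=6, y=21:
z = k × 6 / 441 = (8624 × 6) / (4 × 441) = 51744/1764
≈ 29.3333

29.3333


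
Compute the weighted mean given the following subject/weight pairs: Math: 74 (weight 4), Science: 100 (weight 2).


Numerator = 74×4 + 100×2
= 296 + 200
= 496
Total weight = 6
Weighted avg = 496/6
= 82.67

82.67


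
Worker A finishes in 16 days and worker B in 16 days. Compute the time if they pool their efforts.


Rate of A = 1/16 per day
Rate of B = 1/16 per day
Combined rate = 1/16 + 1/16 = 32/256 = 0.1250 per day
Days = 1 / combined rate = 256/32
= 8.00 days

8.00 days


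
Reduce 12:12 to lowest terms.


GCD(12, 12) = 12
12/12 : 12/12
= 1:1

1:1


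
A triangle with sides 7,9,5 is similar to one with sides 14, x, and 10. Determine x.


Scale factor = 14/7 = 2
Missing side = 9 × 2
= 18.0

18.0


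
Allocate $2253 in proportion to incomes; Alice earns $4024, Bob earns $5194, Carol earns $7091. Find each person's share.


Total income = 4024 + 5194 + 7091 = $16309
Alice: $2253 × 4024/16309 = $555.89
Bob: $2253 × 5194/16309 = $717.52
Carol: $2253 × 7091/16309 = $979.58
= Alice: $555.89, Bob: $717.52, Carol: $979.58

Alice: $555.89, Bob: $717.52, Carol: $979.58


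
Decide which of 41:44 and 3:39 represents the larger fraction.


41/44 = 0.9318
3/39 = 0.0769
0.9318 > 0.0769, so 41:44 is greater
= 41:44

41:44


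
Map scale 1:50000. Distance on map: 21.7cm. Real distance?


Real distance = map distance × scale
= 21.7cm × 50000
= 1085000 cm = 10850.0 m
= 10.850 km

10.850 km


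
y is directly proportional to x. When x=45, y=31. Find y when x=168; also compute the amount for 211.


Direct proportion: y/x = constant
k = 31/45 ≈ 0.6889
y at x=168: k × 168 = 31 × 168 / 45 = 5208/45 ≈ 115.73
y at x=211: k × 211 = 31 × 211 / 45 = 6541/45 ≈ 145.36
= 115.73 and 145.36

115.73 and 145.36


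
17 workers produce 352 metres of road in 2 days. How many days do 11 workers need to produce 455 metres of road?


Days ∝ work / workers, so d₂ = d₁ × (m₁/m₂) × (w₂/w₁)
Workers factor (inverse): 17/11 ≈ 1.5455
Work factor (direct): 455/352 ≈ 1.2926
d₂ = 2 × 17/11 × 455/352 = (2 × 17 × 455) / (11 × 352) = 15470/3872
≈ 4.00 days

4.00 days


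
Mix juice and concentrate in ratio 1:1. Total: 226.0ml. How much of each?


Total parts = 1 + 1 = 2
juice: 226.0 × 1/2 = 113.0ml
concentrate: 226.0 × 1/2 = 113.0ml
= 113.0ml and 113.0ml

113.0ml and 113.0ml


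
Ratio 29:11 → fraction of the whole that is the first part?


Total parts = 29 + 11 = 40
First part: 29/40 = 29/40
= 29/40

29/40


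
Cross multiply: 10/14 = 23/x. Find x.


Cross multiply: 10 × x = 14 × 23
10x = 322
x = 322 / 10
= 32.20

32.20


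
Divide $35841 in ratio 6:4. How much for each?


Total parts = 6 + 4 = 10
Part 1: 35841 × 6/10 = 21504.60
Part 2: 35841 × 4/10 = 14336.40
= Part 1: $21504.60, Part 2: $14336.40

Part 1: $21504.60, Part 2: $14336.40


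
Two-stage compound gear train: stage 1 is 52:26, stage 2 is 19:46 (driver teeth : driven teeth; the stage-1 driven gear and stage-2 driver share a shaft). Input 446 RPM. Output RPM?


Stage 1: RPM_B = RPM_A × t_A/t_B = 446 × 52/26 = 23192/26 = 892.00
B and C share a shaft → RPM_C = RPM_B
Stage 2: RPM_D = RPM_C × t_C/t_D = RPM_A × (t_A×t_C)/(t_B×t_D)
Overall ratio = (52×19)/(26×46) = 988/1196
RPM_D = 446 × 988/1196 = 440648/1196
≈ 368.43 RPM

368.43 RPM


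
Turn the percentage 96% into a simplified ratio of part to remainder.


96% means 96 parts out of 100; remainder = 4
Part : remainder = 96:4
GCD = 4
= 24:1

24:1


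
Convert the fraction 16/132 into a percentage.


Percentage = (part / whole) × 100
= (16 / 132) × 100
≈ 12.12%

12.12%


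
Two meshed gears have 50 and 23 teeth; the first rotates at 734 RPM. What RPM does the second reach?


Gear ratio = 50:23 = 50:23
RPM_B = RPM_A × (teeth_A / teeth_B)
= 734 × (50/23)
= 1595.7 RPM

1595.7 RPM


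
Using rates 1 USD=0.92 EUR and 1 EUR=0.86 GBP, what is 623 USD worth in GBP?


Step 1: 623 USD × 0.92 = 573.16 EUR
Step 2: 573.16 EUR × 0.86 = 492.92 GBP
Implied rate USD→GBP = 0.92 × 0.86 = 0.7912
= 492.92 GBP

492.92 GBP


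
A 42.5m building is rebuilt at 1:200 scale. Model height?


Model size = real / scale
= 42.5 / 200
= 0.2125 m

0.2125 m


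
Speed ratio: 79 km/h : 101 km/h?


Ratio = 79:101
GCD = 1
Simplified = 79:101
Time ratio (same distance) = 101:79
Speed ratio = 79:101

79:101


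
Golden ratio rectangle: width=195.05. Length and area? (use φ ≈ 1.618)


φ = (1 + √5) / 2 ≈ 1.618
Length = width × φ = 195.05 × 1.618 = 315.5909
≈ 315.59
Area = width × length = 195.05 × 315.5909 = 61556.005045 ≈ 61556.01
= Length: 315.59, Area: 61556.01

Length: 315.59, Area: 61556.01


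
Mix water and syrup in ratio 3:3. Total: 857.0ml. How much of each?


Total parts = 3 + 3 = 6
water: 857.0 × 3/6 = 428.5ml
syrup: 857.0 × 3/6 = 428.5ml
= 428.5ml and 428.5ml

428.5ml and 428.5ml


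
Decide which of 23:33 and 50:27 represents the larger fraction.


23/33 = 0.6970
50/27 = 1.8519
0.6970 < 1.8519, so 23:33 is less
= 50:27

50:27


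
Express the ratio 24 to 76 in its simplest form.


GCD(24, 76) = 4
24/4 : 76/4
= 6:19

6:19


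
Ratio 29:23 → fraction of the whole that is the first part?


Total parts = 29 + 23 = 52
First part: 29/52 = 29/52
= 29/52

29/52


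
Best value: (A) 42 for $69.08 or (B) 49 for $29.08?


Deal A: $69.08/42 = $1.6448/unit
Deal B: $29.08/49 = $0.5935/unit
B is cheaper per unit
= Deal B

Deal B


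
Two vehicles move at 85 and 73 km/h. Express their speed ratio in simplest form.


Ratio = 85:73
GCD = 1
Simplified = 85:73
Time ratio (same distance) = 73:85
Speed ratio = 85:73

85:73


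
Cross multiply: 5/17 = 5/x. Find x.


Cross multiply: 5 × x = 17 × 5
5x = 85
x = 85 / 5
= 17.00

17.00


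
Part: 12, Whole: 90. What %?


Percentage = (part / whole) × 100
= (12 / 90) × 100
≈ 13.33%

13.33%


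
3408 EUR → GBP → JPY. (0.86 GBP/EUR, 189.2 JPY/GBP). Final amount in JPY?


Step 1: 3408 EUR × 0.86 = 2930.88 GBP
Step 2: 2930.88 GBP × 189.2 = 554522.50 JPY
Implied rate EUR→JPY = 0.86 × 189.2 = 162.7120
= 554522.50 JPY

554522.50 JPY


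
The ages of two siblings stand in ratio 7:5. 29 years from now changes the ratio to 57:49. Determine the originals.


Let A = 7k, B = 5k.
(7k + 29) / (5k + 29) = 57/49
Cross-multiply: 49(7k + 29) = 57(5k + 29)
343k + 1421 = 285k + 1653
343k - 285k = 1653 - 1421
58k = 232
k = 232/58 = 4
A = 7×4 = 28, B = 5×4 = 20
= A = 28, B = 20

A = 28, B = 20


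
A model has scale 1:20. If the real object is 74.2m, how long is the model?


Model size = real / scale
= 74.2 / 20
= 3.7100 m

3.7100 m


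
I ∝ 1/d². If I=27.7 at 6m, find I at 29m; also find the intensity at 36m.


I₁d₁² = I₂d₂²
I at 29m = 27.7 × (6/29)² = 27.7 × 36/841 = 997.2/841 ≈ 1.1857
I at 36m = 27.7 × (6/36)² = 27.7 × 36/1296 = 997.2/1296 ≈ 0.7694
= 1.1857 and 0.7694

1.1857 and 0.7694


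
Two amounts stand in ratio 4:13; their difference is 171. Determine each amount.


Let A = 4k, B = 13k.
13k - 4k = 171
9k = 171 → k = 171/9 = 19
A = 4×19 = 76, B = 13×19 = 247
= A = 76, B = 247

A = 76, B = 247


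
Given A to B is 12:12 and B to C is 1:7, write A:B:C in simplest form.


Match B: multiply A:B by 1 → 12:12
Multiply B:C by 12 → 12:84
Combined: 12:12:84
GCD = 12
= 1:1:7

1:1:7


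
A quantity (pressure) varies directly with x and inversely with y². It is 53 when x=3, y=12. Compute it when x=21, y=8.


z = k·x/y²
Solve for k using the known point: k = z·y²/x = 53×144/3 = 7632/3 = 2544.0000
Now evaluate at x=21, y=8:
z = k × 21 / 64 = (7632 × 21) / (3 × 64) = 160272/192
= 834.7500

834.7500


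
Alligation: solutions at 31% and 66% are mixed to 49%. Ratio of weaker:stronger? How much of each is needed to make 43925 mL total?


Let x parts of 31% mix with y parts of 66%.
31x + 66y = 49(x + y)
31x + 66y = 49x + 49y
x(31 - 49) = y(49 - 66)
x/y = (66 - 49)/(49 - 31) = 17/18
Simplify: 17:18
Total parts = 35; one part = 43925/35 = 1255.00 mL
31% solution: 17×1255.00 = 21335.00 mL
66% solution: 18×1255.00 = 22590.00 mL
= ratio 17:18; 21335.00 mL and 22590.00 mL

ratio 17:18; 21335.00 mL and 22590.00 mL


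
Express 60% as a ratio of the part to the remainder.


60% means 60 parts out of 100; remainder = 40
Part : remainder = 60:40
GCD = 20
= 3:2

3:2


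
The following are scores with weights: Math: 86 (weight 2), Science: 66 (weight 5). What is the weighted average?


Numerator = 86×2 + 66×5
= 172 + 330
= 502
Total weight = 7
Weighted avg = 502/7
= 71.71

71.71


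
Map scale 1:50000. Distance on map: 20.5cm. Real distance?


Real distance = map distance × scale
= 20.5cm × 50000
= 1025000 cm = 10250.0 m
= 10.250 km

10.250 km


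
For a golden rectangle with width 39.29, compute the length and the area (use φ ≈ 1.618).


φ = (1 + √5) / 2 ≈ 1.618
Length = width × φ = 39.29 × 1.618 = 63.57122
≈ 63.57
Area = width × length = 39.29 × 63.57122 = 2497.7132338 ≈ 2497.71
= Length: 63.57, Area: 2497.71

Length: 63.57, Area: 2497.71


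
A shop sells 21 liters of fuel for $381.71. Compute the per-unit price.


Unit rate = total / quantity
= 381.71 / 21
= $18.18 per unit

$18.18 per unit


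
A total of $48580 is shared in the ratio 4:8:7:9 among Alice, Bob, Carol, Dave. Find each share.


Total parts = 4 + 8 + 7 + 9 = 28
Alice: 48580 × 4/28 = 6940.00
Bob: 48580 × 8/28 = 13880.00
Carol: 48580 × 7/28 = 12145.00
Dave: 48580 × 9/28 = 15615.00
= Alice: $6940.00, Bob: $13880.00, Carol: $12145.00, Dave: $15615.00

Alice: $6940.00, Bob: $13880.00, Carol: $12145.00, Dave: $15615.00


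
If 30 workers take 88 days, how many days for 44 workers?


Inverse proportion: x × y = constant
k = 30 × 88 = 2640
y₂ = k / 44 = 2640 / 44
= 60.00

60.00


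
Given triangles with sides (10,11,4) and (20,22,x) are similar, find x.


Scale factor = 20/10 = 2
Missing side = 4 × 2
= 8.0

8.0


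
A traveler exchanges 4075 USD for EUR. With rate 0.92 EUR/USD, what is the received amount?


Amount × rate = 4075 × 0.92
= 3749.00 EUR

3749.00 EUR


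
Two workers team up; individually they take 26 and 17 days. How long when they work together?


Rate of A = 1/26 per day
Rate of B = 1/17 per day
Combined rate = 1/26 + 1/17 = 43/442 ≈ 0.0973 per day
Days = 1 / combined rate = 442/43
≈ 10.28 days

10.28 days


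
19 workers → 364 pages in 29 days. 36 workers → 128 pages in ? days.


Days ∝ work / workers, so d₂ = d₁ × (m₁/m₂) × (w₂/w₁)
Workers factor (inverse): 19/36 ≈ 0.5278
Work factor (direct): 128/364 ≈ 0.3516
d₂ = 29 × 19/36 × 128/364 = (29 × 19 × 128) / (36 × 364) = 70528/13104
≈ 5.38 days

5.38 days


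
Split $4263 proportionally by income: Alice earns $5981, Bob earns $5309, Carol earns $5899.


Total income = 5981 + 5309 + 5899 = $17189
Alice: $4263 × 5981/17189 = $1483.33
Bob: $4263 × 5309/17189 = $1316.67
Carol: $4263 × 5899/17189 = $1463.00
= Alice: $1483.33, Bob: $1316.67, Carol: $1463.00

Alice: $1483.33, Bob: $1316.67, Carol: $1463.00


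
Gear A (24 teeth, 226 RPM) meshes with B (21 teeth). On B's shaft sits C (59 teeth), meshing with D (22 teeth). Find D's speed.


Stage 1: RPM_B = RPM_A × t_A/t_B = 226 × 24/21 = 5424/21 ≈ 258.29
B and C share a shaft → RPM_C = RPM_B
Stage 2: RPM_D = RPM_C × t_C/t_D = RPM_A × (t_A×t_C)/(t_B×t_D)
Overall ratio = (24×59)/(21×22) = 1416/462
RPM_D = 226 × 1416/462 = 320016/462
≈ 692.68 RPM

692.68 RPM


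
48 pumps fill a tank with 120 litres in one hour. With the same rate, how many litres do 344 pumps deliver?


Direct proportion: y/x = constant
k = 120/48 = 2.5000
y₂ = k × 344 = 120 × 344 / 48 = 41280/48
= 860.00

860.00


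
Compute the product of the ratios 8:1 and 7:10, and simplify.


Compound ratio = (8×7) : (1×10)
= 56:10
GCD = 2
= 28:5

28:5


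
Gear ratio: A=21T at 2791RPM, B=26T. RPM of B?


Gear ratio = 21:26 = 21:26
RPM_B = RPM_A × (teeth_A / teeth_B)
= 2791 × (21/26)
= 2254.3 RPM

2254.3 RPM


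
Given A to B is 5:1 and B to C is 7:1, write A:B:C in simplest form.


Match B: multiply A:B by 7 → 35:7
Multiply B:C by 1 → 7:1
Combined: 35:7:1
GCD = 1
= 35:7:1

35:7:1


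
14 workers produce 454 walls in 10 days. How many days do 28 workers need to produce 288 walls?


Days ∝ work / workers, so d₂ = d₁ × (m₁/m₂) × (w₂/w₁)
Workers factor (inverse): 14/28 = 0.5000
Work factor (direct): 288/454 ≈ 0.6344
d₂ = 10 × 14/28 × 288/454 = (10 × 14 × 288) / (28 × 454) = 40320/12712
≈ 3.17 days

3.17 days


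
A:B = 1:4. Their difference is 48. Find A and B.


Let A = 1k, B = 4k.
4k - 1k = 48
3k = 48 → k = 48/3 = 16
A = 1×16 = 16, B = 4×16 = 64
= A = 16, B = 64

A = 16, B = 64


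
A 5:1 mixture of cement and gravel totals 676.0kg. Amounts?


Total parts = 5 + 1 = 6
cement: 676.0 × 5/6 = 563.3kg
gravel: 676.0 × 1/6 = 112.7kg
= 563.3kg and 112.7kg

563.3kg and 112.7kg


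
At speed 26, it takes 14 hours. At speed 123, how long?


Inverse proportion: x × y = constant
k = 26 × 14 = 364
y₂ = k / 123 = 364 / 123
= 2.96

2.96


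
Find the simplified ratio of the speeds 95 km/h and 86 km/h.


Ratio = 95:86
GCD = 1
Simplified = 95:86
Time ratio (same distance) = 86:95
Speed ratio = 95:86

95:86


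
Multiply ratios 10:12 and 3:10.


Compound ratio = (10×3) : (12×10)
= 30:120
GCD = 30
= 1:4

1:4


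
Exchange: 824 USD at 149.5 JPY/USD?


Amount × rate = 824 × 149.5
= 123188.00 JPY

123188.00 JPY


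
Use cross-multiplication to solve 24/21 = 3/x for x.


Cross multiply: 24 × x = 21 × 3
24x = 63
x = 63 / 24
= 2.63

2.63


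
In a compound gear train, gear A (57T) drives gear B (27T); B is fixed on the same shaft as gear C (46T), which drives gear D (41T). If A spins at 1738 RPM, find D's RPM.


Stage 1: RPM_B = RPM_A × t_A/t_B = 1738 × 57/27 = 99066/27 ≈ 3669.11
B and C share a shaft → RPM_C = RPM_B
Stage 2: RPM_D = RPM_C × t_C/t_D = RPM_A × (t_A×t_C)/(t_B×t_D)
Overall ratio = (57×46)/(27×41) = 2622/1107
RPM_D = 1738 × 2622/1107 = 4557036/1107
≈ 4116.56 RPM

4116.56 RPM


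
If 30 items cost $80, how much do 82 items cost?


Direct proportion: y/x = constant
k = 80/30 ≈ 2.6667
y₂ = k × 82 = 80 × 82 / 30 = 6560/30
≈ 218.67

218.67


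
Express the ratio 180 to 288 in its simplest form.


GCD(180, 288) = 36
180/36 : 288/36
= 5:8

5:8


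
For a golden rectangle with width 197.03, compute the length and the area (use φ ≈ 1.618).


φ = (1 + √5) / 2 ≈ 1.618
Length = width × φ = 197.03 × 1.618 = 318.79454
≈ 318.79
Area = width × length = 197.03 × 318.79454 = 62812.0882162 ≈ 62812.09
= Length: 318.79, Area: 62812.09

Length: 318.79, Area: 62812.09


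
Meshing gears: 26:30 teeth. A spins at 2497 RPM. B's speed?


Gear ratio = 26:30 = 13:15
RPM_B = RPM_A × (teeth_A / teeth_B)
= 2497 × (26/30)
= 2164.1 RPM

2164.1 RPM


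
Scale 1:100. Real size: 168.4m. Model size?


Model size = real / scale
= 168.4 / 100
= 1.6840 m

1.6840 m


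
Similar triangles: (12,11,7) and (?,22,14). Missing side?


Scale factor = 22/11 = 2
Missing side = 12 × 2
= 24.0

24.0


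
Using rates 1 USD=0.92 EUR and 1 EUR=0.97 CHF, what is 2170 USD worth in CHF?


Step 1: 2170 USD × 0.92 = 1996.40 EUR
Step 2: 1996.40 EUR × 0.97 = 1936.51 CHF
Implied rate USD→CHF = 0.92 × 0.97 = 0.8924
= 1936.51 CHF

1936.51 CHF


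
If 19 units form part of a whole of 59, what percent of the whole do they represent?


Percentage = (part / whole) × 100
= (19 / 59) × 100
≈ 32.20%

32.20%


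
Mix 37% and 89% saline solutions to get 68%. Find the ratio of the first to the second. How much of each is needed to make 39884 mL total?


Let x parts of 37% mix with y parts of 89%.
37x + 89y = 68(x + y)
37x + 89y = 68x + 68y
x(37 - 68) = y(68 - 89)
x/y = (89 - 68)/(68 - 37) = 21/31
Simplify: 21:31
Total parts = 52; one part = 39884/52 = 767.00 mL
37% solution: 21×767.00 = 16107.00 mL
89% solution: 31×767.00 = 23777.00 mL
= ratio 21:31; 16107.00 mL and 23777.00 mL

ratio 21:31; 16107.00 mL and 23777.00 mL


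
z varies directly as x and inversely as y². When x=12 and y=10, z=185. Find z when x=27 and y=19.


z = k·x/y²
Solve for k using the known point: k = z·y²/x = 185×100/12 = 18500/12 ≈ 1541.6667
Now evaluate at x=27, y=19:
z = k × 27 / 361 = (18500 × 27) / (12 × 361) = 499500/4332
≈ 115.3047

115.3047


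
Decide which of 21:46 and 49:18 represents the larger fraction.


21/46 = 0.4565
49/18 = 2.7222
0.4565 < 2.7222, so 21:46 is less
= 49:18

49:18


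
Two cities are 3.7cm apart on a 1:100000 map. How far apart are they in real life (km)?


Real distance = map distance × scale
= 3.7cm × 100000
= 370000 cm = 3700.0 m
= 3.700 km

3.700 km


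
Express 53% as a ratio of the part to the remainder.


53% means 53 parts out of 100; remainder = 47
Part : remainder = 53:47
GCD = 1
= 53:47

53:47


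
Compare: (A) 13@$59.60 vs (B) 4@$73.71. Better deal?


Deal A: $59.60/13 = $4.5846/unit
Deal B: $73.71/4 = $18.4275/unit
A is cheaper per unit
= Deal A

Deal A


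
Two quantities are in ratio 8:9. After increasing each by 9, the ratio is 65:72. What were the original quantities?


Let A = 8k, B = 9k.
(8k + 9) / (9k + 9) = 65/72
Cross-multiply: 72(8k + 9) = 65(9k + 9)
576k + 648 = 585k + 585
576k - 585k = 585 - 648
-9k = -63
k = -63/-9 = 7
A = 8×7 = 56, B = 9×7 = 63
= A = 56, B = 63

A = 56, B = 63


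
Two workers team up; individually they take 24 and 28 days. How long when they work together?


Rate of A = 1/24 per day
Rate of B = 1/28 per day
Combined rate = 1/24 + 1/28 = 52/672 ≈ 0.0774 per day
Days = 1 / combined rate = 672/52
≈ 12.92 days

12.92 days


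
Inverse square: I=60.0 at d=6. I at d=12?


I₁d₁² = I₂d₂²
I₂ = I₁ × (d₁/d₂)²
= 60.0 × (6/12)²
= 60.0 × 36/144
= 2160/144
= 15.0000

15.0000


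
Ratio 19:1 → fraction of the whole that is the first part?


Total parts = 19 + 1 = 20
First part: 19/20 = 19/20
= 19/20

19/20


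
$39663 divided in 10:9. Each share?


Total parts = 10 + 9 = 19
Part 1: 39663 × 10/19 = 20875.26
Part 2: 39663 × 9/19 = 18787.74
= Part 1: $20875.26, Part 2: $18787.74

Part 1: $20875.26, Part 2: $18787.74


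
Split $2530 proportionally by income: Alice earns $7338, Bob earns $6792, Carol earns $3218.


Total income = 7338 + 6792 + 3218 = $17348
Alice: $2530 × 7338/17348 = $1070.16
Bob: $2530 × 6792/17348 = $990.53
Carol: $2530 × 3218/17348 = $469.31
= Alice: $1070.16, Bob: $990.53, Carol: $469.31

Alice: $1070.16, Bob: $990.53, Carol: $469.31


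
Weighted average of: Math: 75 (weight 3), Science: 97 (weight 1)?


Numerator = 75×3 + 97×1
= 225 + 97
= 322
Total weight = 4
Weighted avg = 322/4
= 80.50

80.50


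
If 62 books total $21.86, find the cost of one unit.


Unit rate = total / quantity
= 21.86 / 62
= $0.35 per unit

$0.35 per unit


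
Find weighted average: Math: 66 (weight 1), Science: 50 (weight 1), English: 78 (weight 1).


Numerator = 66×1 + 50×1 + 78×1
= 66 + 50 + 78
= 194
Total weight = 3
Weighted avg = 194/3
= 64.67

64.67


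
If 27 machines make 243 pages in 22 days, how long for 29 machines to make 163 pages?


Days ∝ work / workers, so d₂ = d₁ × (m₁/m₂) × (w₂/w₁)
Workers factor (inverse): 27/29 ≈ 0.9310
Work factor (direct): 163/243 ≈ 0.6708
d₂ = 22 × 27/29 × 163/243 = (22 × 27 × 163) / (29 × 243) = 96822/7047
≈ 13.74 days

13.74 days


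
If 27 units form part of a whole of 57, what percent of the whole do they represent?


Percentage = (part / whole) × 100
= (27 / 57) × 100
≈ 47.37%

47.37%


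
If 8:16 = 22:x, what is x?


Cross multiply: 8 × x = 16 × 22
8x = 352
x = 352 / 8
= 44.00

44.00


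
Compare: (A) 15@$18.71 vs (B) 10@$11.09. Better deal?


Deal A: $18.71/15 = $1.2473/unit
Deal B: $11.09/10 = $1.1090/unit
B is cheaper per unit
= Deal B

Deal B


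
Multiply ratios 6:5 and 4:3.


Compound ratio = (6×4) : (5×3)
= 24:15
GCD = 3
= 8:5

8:5


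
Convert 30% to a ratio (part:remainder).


30% means 30 parts out of 100; remainder = 70
Part : remainder = 30:70
GCD = 10
= 3:7

3:7


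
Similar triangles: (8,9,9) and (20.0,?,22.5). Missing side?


Scale factor = 20.0/8 = 2.5
Missing side = 9 × 2.5
= 22.5

22.5


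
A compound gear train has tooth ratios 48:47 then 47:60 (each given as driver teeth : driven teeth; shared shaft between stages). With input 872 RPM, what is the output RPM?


Stage 1: RPM_B = RPM_A × t_A/t_B = 872 × 48/47 = 41856/47 ≈ 890.55
B and C share a shaft → RPM_C = RPM_B
Stage 2: RPM_D = RPM_C × t_C/t_D = RPM_A × (t_A×t_C)/(t_B×t_D)
Overall ratio = (48×47)/(47×60) = 2256/2820
RPM_D = 872 × 2256/2820 = 1967232/2820
= 697.60 RPM

697.60 RPM


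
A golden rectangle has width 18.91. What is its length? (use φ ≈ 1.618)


φ = (1 + √5) / 2 ≈ 1.618
Length = width × φ = 18.91 × 1.618 = 30.59638
≈ 30.60

30.60


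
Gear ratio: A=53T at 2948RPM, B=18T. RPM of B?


Gear ratio = 53:18 = 53:18
RPM_B = RPM_A × (teeth_A / teeth_B)
= 2948 × (53/18)
= 8680.2 RPM

8680.2 RPM


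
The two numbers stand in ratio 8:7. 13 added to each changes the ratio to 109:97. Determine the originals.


Let A = 8k, B = 7k.
(8k + 13) / (7k + 13) = 109/97
Cross-multiply: 97(8k + 13) = 109(7k + 13)
776k + 1261 = 763k + 1417
776k - 763k = 1417 - 1261
13k = 156
k = 156/13 = 12
A = 8×12 = 96, B = 7×12 = 84
= A = 96, B = 84

A = 96, B = 84


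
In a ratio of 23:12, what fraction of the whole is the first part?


Total parts = 23 + 12 = 35
First part: 23/35 = 23/35
= 23/35

23/35


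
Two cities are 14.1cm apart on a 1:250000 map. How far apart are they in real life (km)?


Real distance = map distance × scale
= 14.1cm × 250000
= 3525000 cm = 35250.0 m
= 35.250 km

35.250 km


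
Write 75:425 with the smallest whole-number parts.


GCD(75, 425) = 25
75/25 : 425/25
= 3:17

3:17


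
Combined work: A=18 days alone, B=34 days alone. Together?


Rate of A = 1/18 per day
Rate of B = 1/34 per day
Combined rate = 1/18 + 1/34 = 52/612 ≈ 0.0850 per day
Days = 1 / combined rate = 612/52
≈ 11.77 days

11.77 days


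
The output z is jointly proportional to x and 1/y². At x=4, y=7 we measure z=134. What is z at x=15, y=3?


z = k·x/y²
Solve for k using the known point: k = z·y²/x = 134×49/4 = 6566/4 = 1641.5000
Now evaluate at x=15, y=3:
z = k × 15 / 9 = (6566 × 15) / (4 × 9) = 98490/36
≈ 2735.8333

2735.8333


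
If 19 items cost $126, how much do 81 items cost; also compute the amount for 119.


Direct proportion: y/x = constant
k = 126/19 ≈ 6.6316
y at x=81: k × 81 = 126 × 81 / 19 = 10206/19 ≈ 537.16
y at x=119: k × 119 = 126 × 119 / 19 = 14994/19 ≈ 789.16
= 537.16 and 789.16

537.16 and 789.16


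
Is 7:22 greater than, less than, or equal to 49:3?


7/22 = 0.3182
49/3 = 16.3333
0.3182 < 16.3333, so 7:22 is less
= less than

less than


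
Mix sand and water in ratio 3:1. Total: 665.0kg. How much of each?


Total parts = 3 + 1 = 4
sand: 665.0 × 3/4 = 498.8kg
water: 665.0 × 1/4 = 166.3kg
= 498.8kg and 166.3kg

498.8kg and 166.3kg


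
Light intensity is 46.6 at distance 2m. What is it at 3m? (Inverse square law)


I₁d₁² = I₂d₂²
I₂ = I₁ × (d₁/d₂)²
= 46.6 × (2/3)²
= 46.6 × 4/9
= 186.4/9
≈ 20.7111

20.7111


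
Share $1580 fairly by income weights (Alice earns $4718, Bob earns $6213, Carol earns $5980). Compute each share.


Total income = 4718 + 6213 + 5980 = $16911
Alice: $1580 × 4718/16911 = $440.80
Bob: $1580 × 6213/16911 = $580.48
Carol: $1580 × 5980/16911 = $558.71
= Alice: $440.80, Bob: $580.48, Carol: $558.71

Alice: $440.80, Bob: $580.48, Carol: $558.71


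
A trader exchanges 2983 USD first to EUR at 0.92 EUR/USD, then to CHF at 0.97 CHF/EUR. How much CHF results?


Step 1: 2983 USD × 0.92 = 2744.36 EUR
Step 2: 2744.36 EUR × 0.97 = 2662.03 CHF
Implied rate USD→CHF = 0.92 × 0.97 = 0.8924
= 2662.03 CHF

2662.03 CHF


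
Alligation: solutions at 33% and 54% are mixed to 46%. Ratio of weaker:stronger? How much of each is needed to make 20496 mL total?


Let x parts of 33% mix with y parts of 54%.
33x + 54y = 46(x + y)
33x + 54y = 46x + 46y
x(33 - 46) = y(46 - 54)
x/y = (54 - 46)/(46 - 33) = 8/13
Simplify: 8:13
Total parts = 21; one part = 20496/21 = 976.00 mL
33% solution: 8×976.00 = 7808.00 mL
54% solution: 13×976.00 = 12688.00 mL
= ratio 8:13; 7808.00 mL and 12688.00 mL

ratio 8:13; 7808.00 mL and 12688.00 mL


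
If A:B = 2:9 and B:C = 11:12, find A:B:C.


Match B: multiply A:B by 11 → 22:99
Multiply B:C by 9 → 99:108
Combined: 22:99:108
GCD = 1
= 22:99:108

22:99:108


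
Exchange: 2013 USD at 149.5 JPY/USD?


Amount × rate = 2013 × 149.5
= 300943.50 JPY

300943.50 JPY


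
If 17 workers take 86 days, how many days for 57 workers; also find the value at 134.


Inverse proportion: x × y = constant
k = 17 × 86 = 1462
At x=57: k/57 = 25.65
At x=134: k/134 = 10.91
= 25.65 and 10.91

25.65 and 10.91


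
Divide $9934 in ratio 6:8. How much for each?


Total parts = 6 + 8 = 14
Part 1: 9934 × 6/14 = 4257.43
Part 2: 9934 × 8/14 = 5676.57
= Part 1: $4257.43, Part 2: $5676.57

Part 1: $4257.43, Part 2: $5676.57


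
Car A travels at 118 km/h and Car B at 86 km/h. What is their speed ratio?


Ratio = 118:86
GCD = 2
Simplified = 59:43
Time ratio (same distance) = 43:59
Speed ratio = 59:43

59:43


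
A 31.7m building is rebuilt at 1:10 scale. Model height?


Model size = real / scale
= 31.7 / 10
= 3.1700 m

3.1700 m


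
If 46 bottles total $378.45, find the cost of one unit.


Unit rate = total / quantity
= 378.45 / 46
= $8.23 per unit

$8.23 per unit


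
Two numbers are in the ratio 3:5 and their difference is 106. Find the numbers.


Let A = 3k, B = 5k.
5k - 3k = 106
2k = 106 → k = 106/2 = 53
A = 3×53 = 159, B = 5×53 = 265
= A = 159, B = 265

A = 159, B = 265


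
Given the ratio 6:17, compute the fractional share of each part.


Total parts = 6 + 17 = 23
First part: 6/23 = 6/23
Second part: 17/23 = 17/23
= 6/23 and 17/23

6/23 and 17/23


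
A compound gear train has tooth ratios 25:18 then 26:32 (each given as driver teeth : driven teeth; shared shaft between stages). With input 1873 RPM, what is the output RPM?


Stage 1: RPM_B = RPM_A × t_A/t_B = 1873 × 25/18 = 46825/18 ≈ 2601.39
B and C share a shaft → RPM_C = RPM_B
Stage 2: RPM_D = RPM_C × t_C/t_D = RPM_A × (t_A×t_C)/(t_B×t_D)
Overall ratio = (25×26)/(18×32) = 650/576
RPM_D = 1873 × 650/576 = 1217450/576
≈ 2113.63 RPM

2113.63 RPM


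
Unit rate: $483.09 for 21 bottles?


Unit rate = total / quantity
= 483.09 / 21
= $23.00 per unit

$23.00 per unit


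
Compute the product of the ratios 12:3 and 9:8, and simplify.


Compound ratio = (12×9) : (3×8)
= 108:24
GCD = 12
= 9:2

9:2


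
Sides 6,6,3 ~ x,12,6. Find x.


Scale factor = 12/6 = 2
Missing side = 6 × 2
= 12.0

12.0


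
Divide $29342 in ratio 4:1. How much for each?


Total parts = 4 + 1 = 5
Part 1: 29342 × 4/5 = 23473.60
Part 2: 29342 × 1/5 = 5868.40
= Part 1: $23473.60, Part 2: $5868.40

Part 1: $23473.60, Part 2: $5868.40


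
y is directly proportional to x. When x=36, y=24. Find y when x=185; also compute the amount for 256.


Direct proportion: y/x = constant
k = 24/36 ≈ 0.6667
y at x=185: k × 185 = 24 × 185 / 36 = 4440/36 ≈ 123.33
y at x=256: k × 256 = 24 × 256 / 36 = 6144/36 ≈ 170.67
= 123.33 and 170.67

123.33 and 170.67


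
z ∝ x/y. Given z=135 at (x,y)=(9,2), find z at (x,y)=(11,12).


z = k·x/y
Solve for k using the known point: k = z·y/x = 135×2/9 = 270/9 = 30.0000
Now evaluate at x=11, y=12:
z = k × 11 / 12 = (270 × 11) / (9 × 12) = 2970/108
= 27.5000

27.5000


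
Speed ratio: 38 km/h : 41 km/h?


Ratio = 38:41
GCD = 1
Simplified = 38:41
Time ratio (same distance) = 41:38
Speed ratio = 38:41

38:41


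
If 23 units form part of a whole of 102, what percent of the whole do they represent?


Percentage = (part / whole) × 100
= (23 / 102) × 100
≈ 22.55%

22.55%


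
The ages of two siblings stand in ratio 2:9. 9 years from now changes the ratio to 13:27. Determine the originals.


Let A = 2k, B = 9k.
(2k + 9) / (9k + 9) = 13/27
Cross-multiply: 27(2k + 9) = 13(9k + 9)
54k + 243 = 117k + 117
54k - 117k = 117 - 243
-63k = -126
k = -126/-63 = 2
A = 2×2 = 4, B = 9×2 = 18
= A = 4, B = 18

A = 4, B = 18


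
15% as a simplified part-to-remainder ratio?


15% means 15 parts out of 100; remainder = 85
Part : remainder = 15:85
GCD = 5
= 3:17

3:17


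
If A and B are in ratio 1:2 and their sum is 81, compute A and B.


Let A = 1k, B = 2k.
1k + 2k = 81
3k = 81 → k = 81/3 = 27
A = 1×27 = 27, B = 2×27 = 54
= A = 27, B = 54

A = 27, B = 54


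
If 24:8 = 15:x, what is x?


Cross multiply: 24 × x = 8 × 15
24x = 120
x = 120 / 24
= 5.00

5.00


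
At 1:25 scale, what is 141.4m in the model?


Model size = real / scale
= 141.4 / 25
= 5.6560 m

5.6560 m


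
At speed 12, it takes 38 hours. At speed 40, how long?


Inverse proportion: x × y = constant
k = 12 × 38 = 456
y₂ = k / 40 = 456 / 40
= 11.40

11.40


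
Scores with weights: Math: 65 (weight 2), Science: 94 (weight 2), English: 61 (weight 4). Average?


Numerator = 65×2 + 94×2 + 61×4
= 130 + 188 + 244
= 562
Total weight = 8
Weighted avg = 562/8
= 70.25

70.25


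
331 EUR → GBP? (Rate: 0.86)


Amount × rate = 331 × 0.86
= 284.66 GBP

284.66 GBP


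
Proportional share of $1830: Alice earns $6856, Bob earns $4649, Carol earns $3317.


Total income = 6856 + 4649 + 3317 = $14822
Alice: $1830 × 6856/14822 = $846.48
Bob: $1830 × 4649/14822 = $573.99
Carol: $1830 × 3317/14822 = $409.53
= Alice: $846.48, Bob: $573.99, Carol: $409.53

Alice: $846.48, Bob: $573.99, Carol: $409.53


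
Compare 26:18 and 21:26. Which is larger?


26/18 = 1.4444
21/26 = 0.8077
1.4444 > 0.8077, so 26:18 is greater
= 26:18

26:18


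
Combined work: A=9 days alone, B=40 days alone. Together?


Rate of A = 1/9 per day
Rate of B = 1/40 per day
Combined rate = 1/9 + 1/40 = 49/360 ≈ 0.1361 per day
Days = 1 / combined rate = 360/49
≈ 7.35 days

7.35 days
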